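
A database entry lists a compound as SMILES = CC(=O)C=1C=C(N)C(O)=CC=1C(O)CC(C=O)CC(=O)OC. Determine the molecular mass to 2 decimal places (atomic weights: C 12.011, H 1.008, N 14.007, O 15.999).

309.32 g/mol

First, the molecular formula is C15H19NO6 (counting implicit H from valence).
  C: 15 × 12.011 = 180.165
  H: 19 × 1.008 = 19.152
  N: 1 × 14.007 = 14.007
  O: 6 × 15.999 = 95.994
Sum: 15×12.011 + 19×1.008 + 1×14.007 + 6×15.999 = 309.318 → 309.32 g/mol.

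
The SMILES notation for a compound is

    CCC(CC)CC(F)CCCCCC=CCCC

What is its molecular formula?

C17H33F

Walk through each heavy atom and fill implicit hydrogens from standard valence (C 4, N 3, O 2, S 2, halogen 1):
  atom 1: C, bond orders sum to 1 (valence 4) → 3 H
  atom 2: C, bond orders sum to 2 (valence 4) → 2 H
  atom 3: C, bond orders sum to 3 (valence 4) → 1 H
  atom 4: C, bond orders sum to 2 (valence 4) → 2 H
  atom 5: C, bond orders sum to 1 (valence 4) → 3 H
  atom 6: C, bond orders sum to 2 (valence 4) → 2 H
  atom 7: C, bond orders sum to 3 (valence 4) → 1 H
  atom 8: F (halogen, monovalent) → 0 H
  atom 9: C, bond orders sum to 2 (valence 4) → 2 H
  atom 10: C, bond orders sum to 2 (valence 4) → 2 H
  atom 11: C, bond orders sum to 2 (valence 4) → 2 H
  atom 12: C, bond orders sum to 2 (valence 4) → 2 H
  atom 13: C, bond orders sum to 2 (valence 4) → 2 H
  atom 14: C, bond orders sum to 3 (valence 4) → 1 H
  atom 15: C, bond orders sum to 3 (valence 4) → 1 H
  atom 16: C, bond orders sum to 2 (valence 4) → 2 H
  atom 17: C, bond orders sum to 2 (valence 4) → 2 H
  atom 18: C, bond orders sum to 1 (valence 4) → 3 H
Totals → C:17, H:33, F:1.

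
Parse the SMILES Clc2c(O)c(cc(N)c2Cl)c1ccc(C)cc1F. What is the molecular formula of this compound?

C13H10Cl2FNO

Walk through each heavy atom and fill implicit hydrogens from standard valence (C 4, N 3, O 2, S 2, halogen 1); for lowercase aromatic atoms, an aromatic c carries 1 H when it has two neighbours and 0 H with three, and aromatic n carries 0 H:
  atom 1: Cl (halogen, monovalent) → 0 H
  atom 2: aromatic c, 3 neighbours → 0 H
  atom 3: aromatic c, 3 neighbours → 0 H
  atom 4: O, bond orders sum to 1 (valence 2) → 1 H
  atom 5: aromatic c, 3 neighbours → 0 H
  atom 6: aromatic c, 2 neighbours → 1 H
  atom 7: aromatic c, 3 neighbours → 0 H
  atom 8: N, bond orders sum to 1 (valence 3) → 2 H
  atom 9: aromatic c, 3 neighbours → 0 H
  atom 10: Cl (halogen, monovalent) → 0 H
  atom 11: aromatic c, 3 neighbours → 0 H
  atom 12: aromatic c, 2 neighbours → 1 H
  atom 13: aromatic c, 2 neighbours → 1 H
  atom 14: aromatic c, 3 neighbours → 0 H
  atom 15: C, bond orders sum to 1 (valence 4) → 3 H
  atom 16: aromatic c, 2 neighbours → 1 H
  atom 17: aromatic c, 3 neighbours → 0 H
  atom 18: F (halogen, monovalent) → 0 H
Totals → C:13, H:10, Cl:2, F:1, N:1, O:1.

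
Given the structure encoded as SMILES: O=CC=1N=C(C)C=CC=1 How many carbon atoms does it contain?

7

Count every carbon token in the SMILES (each C, including those in ring-closure positions and inside branches).
Carbon count: 7.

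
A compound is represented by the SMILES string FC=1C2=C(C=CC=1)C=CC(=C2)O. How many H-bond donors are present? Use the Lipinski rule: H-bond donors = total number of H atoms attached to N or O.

Donors: find every N or O and count the H atoms it carries.
  atom 12 (O): bond orders sum to 1 → 1 H
Lipinski HBD = 1.

1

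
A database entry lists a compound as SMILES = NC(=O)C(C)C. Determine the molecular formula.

Walk through each heavy atom and fill implicit hydrogens from standard valence (C 4, N 3, O 2, S 2, halogen 1):
  atom 1: N, bond orders sum to 1 (valence 3) → 2 H
  atom 2: C, bond orders sum to 4 (valence 4) → 0 H
  atom 3: O, bond orders sum to 2 (valence 2) → 0 H
  atom 4: C, bond orders sum to 3 (valence 4) → 1 H
  atom 5: C, bond orders sum to 1 (valence 4) → 3 H
  atom 6: C, bond orders sum to 1 (valence 4) → 3 H
Totals → C:4, H:9, N:1, O:1.

C4H9NO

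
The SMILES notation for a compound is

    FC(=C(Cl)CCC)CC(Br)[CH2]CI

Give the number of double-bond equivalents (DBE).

1

Degree of unsaturation = (number of rings) + (number of π bonds).
Ring closures in the SMILES: 0.
π bonds: 1 double bond (each 1 DoU) → 1 DoU from unsaturation.
Total DoU = 0 + 1 = 1.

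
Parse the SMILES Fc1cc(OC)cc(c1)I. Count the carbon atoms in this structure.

Count every carbon token in the SMILES (each C, including those in ring-closure positions and inside branches).
Carbon count: 7.

7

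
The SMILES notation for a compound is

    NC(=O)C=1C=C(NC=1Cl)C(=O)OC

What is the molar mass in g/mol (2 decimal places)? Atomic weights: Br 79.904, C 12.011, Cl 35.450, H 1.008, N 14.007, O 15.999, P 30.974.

First, the molecular formula is C7H7ClN2O3 (counting implicit H from valence).
  C: 7 × 12.011 = 84.077
  Cl: 1 × 35.450 = 35.450
  H: 7 × 1.008 = 7.056
  N: 2 × 14.007 = 28.014
  O: 3 × 15.999 = 47.997
Sum: 7×12.011 + 1×35.450 + 7×1.008 + 2×14.007 + 3×15.999 = 202.594 → 202.59 g/mol.

202.59 g/mol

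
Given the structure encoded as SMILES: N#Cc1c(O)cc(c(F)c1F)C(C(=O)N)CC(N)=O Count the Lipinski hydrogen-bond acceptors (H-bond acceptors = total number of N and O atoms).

N atoms: 3; O atoms: 3.
Lipinski HBA = 3 + 3 = 6.

6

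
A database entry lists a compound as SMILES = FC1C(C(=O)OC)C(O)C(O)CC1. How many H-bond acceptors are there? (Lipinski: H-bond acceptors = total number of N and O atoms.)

N atoms: 0; O atoms: 4.
Lipinski HBA = 0 + 4 = 4.

4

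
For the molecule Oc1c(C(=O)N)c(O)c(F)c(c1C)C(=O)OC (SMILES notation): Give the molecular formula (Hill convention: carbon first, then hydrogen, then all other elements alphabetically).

Walk through each heavy atom and fill implicit hydrogens from standard valence (C 4, N 3, O 2, S 2, halogen 1); for lowercase aromatic atoms, an aromatic c carries 1 H when it has two neighbours and 0 H with three, and aromatic n carries 0 H:
  atom 1: O, bond orders sum to 1 (valence 2) → 1 H
  atom 2: aromatic c, 3 neighbours → 0 H
  atom 3: aromatic c, 3 neighbours → 0 H
  atom 4: C, bond orders sum to 4 (valence 4) → 0 H
  atom 5: O, bond orders sum to 2 (valence 2) → 0 H
  atom 6: N, bond orders sum to 1 (valence 3) → 2 H
  atom 7: aromatic c, 3 neighbours → 0 H
  atom 8: O, bond orders sum to 1 (valence 2) → 1 H
  atom 9: aromatic c, 3 neighbours → 0 H
  atom 10: F (halogen, monovalent) → 0 H
  atom 11: aromatic c, 3 neighbours → 0 H
  atom 12: aromatic c, 3 neighbours → 0 H
  atom 13: C, bond orders sum to 1 (valence 4) → 3 H
  atom 14: C, bond orders sum to 4 (valence 4) → 0 H
  atom 15: O, bond orders sum to 2 (valence 2) → 0 H
  atom 16: O, bond orders sum to 2 (valence 2) → 0 H
  atom 17: C, bond orders sum to 1 (valence 4) → 3 H
Totals → C:10, H:10, F:1, N:1, O:5.
In Hill order: C10H10FNO5.

C10H10FNO5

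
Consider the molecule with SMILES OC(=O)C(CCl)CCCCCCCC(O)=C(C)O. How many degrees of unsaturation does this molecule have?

Degree of unsaturation = (number of rings) + (number of π bonds).
Ring closures in the SMILES: 0.
π bonds: 2 double bonds (each 1 DoU) → 2 DoU from unsaturation.
Total DoU = 0 + 2 = 2.

2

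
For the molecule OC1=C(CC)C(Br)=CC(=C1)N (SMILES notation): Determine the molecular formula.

Walk through each heavy atom and fill implicit hydrogens from standard valence (C 4, N 3, O 2, S 2, halogen 1):
  atom 1: O, bond orders sum to 1 (valence 2) → 1 H
  atom 2: C, bond orders sum to 4 (valence 4) → 0 H
  atom 3: C, bond orders sum to 4 (valence 4) → 0 H
  atom 4: C, bond orders sum to 2 (valence 4) → 2 H
  atom 5: C, bond orders sum to 1 (valence 4) → 3 H
  atom 6: C, bond orders sum to 4 (valence 4) → 0 H
  atom 7: Br (halogen, monovalent) → 0 H
  atom 8: C, bond orders sum to 3 (valence 4) → 1 H
  atom 9: C, bond orders sum to 4 (valence 4) → 0 H
  atom 10: C, bond orders sum to 3 (valence 4) → 1 H
  atom 11: N, bond orders sum to 1 (valence 3) → 2 H
Totals → C:8, H:10, Br:1, N:1, O:1.

C8H10BrNO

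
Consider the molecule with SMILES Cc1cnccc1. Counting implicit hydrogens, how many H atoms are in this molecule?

7

Walk through each heavy atom and fill implicit hydrogens from standard valence (C 4, N 3, O 2, S 2, halogen 1); for lowercase aromatic atoms, an aromatic c carries 1 H when it has two neighbours and 0 H with three, and aromatic n carries 0 H:
  atom 1: C, bond orders sum to 1 (valence 4) → 3 H
  atom 2: aromatic c, 3 neighbours → 0 H
  atom 3: aromatic c, 2 neighbours → 1 H
  atom 4: aromatic n, 2 neighbours → 0 H
  atom 5: aromatic c, 2 neighbours → 1 H
  atom 6: aromatic c, 2 neighbours → 1 H
  atom 7: aromatic c, 2 neighbours → 1 H
Total hydrogens: 7.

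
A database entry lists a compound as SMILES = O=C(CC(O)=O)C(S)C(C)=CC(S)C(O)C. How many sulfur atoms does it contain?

2

Scan the SMILES for S atoms (remember two-letter symbols like Cl and Br are single atoms).
Sulfur count: 2.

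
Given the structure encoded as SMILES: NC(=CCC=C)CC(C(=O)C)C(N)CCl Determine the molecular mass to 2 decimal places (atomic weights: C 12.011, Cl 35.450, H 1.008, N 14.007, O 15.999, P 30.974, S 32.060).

230.74 g/mol

First, the molecular formula is C11H19ClN2O (counting implicit H from valence).
  C: 11 × 12.011 = 132.121
  Cl: 1 × 35.450 = 35.450
  H: 19 × 1.008 = 19.152
  N: 2 × 14.007 = 28.014
  O: 1 × 15.999 = 15.999
Sum: 11×12.011 + 1×35.450 + 19×1.008 + 2×14.007 + 1×15.999 = 230.736 → 230.74 g/mol.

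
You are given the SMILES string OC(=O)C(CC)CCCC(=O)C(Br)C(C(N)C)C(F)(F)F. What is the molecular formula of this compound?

Walk through each heavy atom and fill implicit hydrogens from standard valence (C 4, N 3, O 2, S 2, halogen 1):
  atom 1: O, bond orders sum to 1 (valence 2) → 1 H
  atom 2: C, bond orders sum to 4 (valence 4) → 0 H
  atom 3: O, bond orders sum to 2 (valence 2) → 0 H
  atom 4: C, bond orders sum to 3 (valence 4) → 1 H
  atom 5: C, bond orders sum to 2 (valence 4) → 2 H
  atom 6: C, bond orders sum to 1 (valence 4) → 3 H
  atom 7: C, bond orders sum to 2 (valence 4) → 2 H
  atom 8: C, bond orders sum to 2 (valence 4) → 2 H
  atom 9: C, bond orders sum to 2 (valence 4) → 2 H
  atom 10: C, bond orders sum to 4 (valence 4) → 0 H
  atom 11: O, bond orders sum to 2 (valence 2) → 0 H
  atom 12: C, bond orders sum to 3 (valence 4) → 1 H
  atom 13: Br (halogen, monovalent) → 0 H
  atom 14: C, bond orders sum to 3 (valence 4) → 1 H
  atom 15: C, bond orders sum to 3 (valence 4) → 1 H
  atom 16: N, bond orders sum to 1 (valence 3) → 2 H
  atom 17: C, bond orders sum to 1 (valence 4) → 3 H
  atom 18: C, bond orders sum to 4 (valence 4) → 0 H
  atom 19: F (halogen, monovalent) → 0 H
  atom 20: F (halogen, monovalent) → 0 H
  atom 21: F (halogen, monovalent) → 0 H
Totals → C:13, H:21, Br:1, F:3, N:1, O:3.

C13H21BrF3NO3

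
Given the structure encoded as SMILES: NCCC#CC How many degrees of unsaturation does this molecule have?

2

Degree of unsaturation = (number of rings) + (number of π bonds).
Ring closures in the SMILES: 0.
π bonds: 1 triple bond (each 2 DoU) → 2 DoU from unsaturation.
Total DoU = 0 + 2 = 2.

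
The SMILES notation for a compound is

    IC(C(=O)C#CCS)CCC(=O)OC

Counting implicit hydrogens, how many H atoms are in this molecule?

11

Walk through each heavy atom and fill implicit hydrogens from standard valence (C 4, N 3, O 2, S 2, halogen 1):
  atom 1: I (halogen, monovalent) → 0 H
  atom 2: C, bond orders sum to 3 (valence 4) → 1 H
  atom 3: C, bond orders sum to 4 (valence 4) → 0 H
  atom 4: O, bond orders sum to 2 (valence 2) → 0 H
  atom 5: C, bond orders sum to 4 (valence 4) → 0 H
  atom 6: C, bond orders sum to 4 (valence 4) → 0 H
  atom 7: C, bond orders sum to 2 (valence 4) → 2 H
  atom 8: S, bond orders sum to 1 (valence 2) → 1 H
  atom 9: C, bond orders sum to 2 (valence 4) → 2 H
  atom 10: C, bond orders sum to 2 (valence 4) → 2 H
  atom 11: C, bond orders sum to 4 (valence 4) → 0 H
  atom 12: O, bond orders sum to 2 (valence 2) → 0 H
  atom 13: O, bond orders sum to 2 (valence 2) → 0 H
  atom 14: C, bond orders sum to 1 (valence 4) → 3 H
Total hydrogens: 11.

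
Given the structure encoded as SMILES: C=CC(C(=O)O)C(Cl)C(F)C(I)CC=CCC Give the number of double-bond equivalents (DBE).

Molecular formula: C12H17ClFIO2.
DoU = (2C + 2 + N − H − X) / 2, where X is the halogen count and O/S are ignored.
    = (2·12 + 2 + 0 − 17 − 3) / 2 = 6 / 2 = 3.

3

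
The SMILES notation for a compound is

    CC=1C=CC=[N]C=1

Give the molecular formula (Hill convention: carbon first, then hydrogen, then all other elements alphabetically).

Walk through each heavy atom and fill implicit hydrogens from standard valence (C 4, N 3, O 2, S 2, halogen 1):
  atom 1: C, bond orders sum to 1 (valence 4) → 3 H
  atom 2: C, bond orders sum to 4 (valence 4) → 0 H
  atom 3: C, bond orders sum to 3 (valence 4) → 1 H
  atom 4: C, bond orders sum to 3 (valence 4) → 1 H
  atom 5: C, bond orders sum to 3 (valence 4) → 1 H
  atom 6: N with explicit H count 0
  atom 7: C, bond orders sum to 3 (valence 4) → 1 H
Totals → C:6, H:7, N:1.

C6H7N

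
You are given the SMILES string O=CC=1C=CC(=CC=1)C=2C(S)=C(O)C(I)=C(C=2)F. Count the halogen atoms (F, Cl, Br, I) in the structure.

Halogen atoms appear at heavy-atom positions 15, 18 (1×F, 1×I).
Other groups present: 1 aldehyde, 1 hydroxyl, 1 thiol.
Halogen count: 2.

2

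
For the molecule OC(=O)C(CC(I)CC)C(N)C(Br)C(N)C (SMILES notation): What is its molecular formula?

Walk through each heavy atom and fill implicit hydrogens from standard valence (C 4, N 3, O 2, S 2, halogen 1):
  atom 1: O, bond orders sum to 1 (valence 2) → 1 H
  atom 2: C, bond orders sum to 4 (valence 4) → 0 H
  atom 3: O, bond orders sum to 2 (valence 2) → 0 H
  atom 4: C, bond orders sum to 3 (valence 4) → 1 H
  atom 5: C, bond orders sum to 2 (valence 4) → 2 H
  atom 6: C, bond orders sum to 3 (valence 4) → 1 H
  atom 7: I (halogen, monovalent) → 0 H
  atom 8: C, bond orders sum to 2 (valence 4) → 2 H
  atom 9: C, bond orders sum to 1 (valence 4) → 3 H
  atom 10: C, bond orders sum to 3 (valence 4) → 1 H
  atom 11: N, bond orders sum to 1 (valence 3) → 2 H
  atom 12: C, bond orders sum to 3 (valence 4) → 1 H
  atom 13: Br (halogen, monovalent) → 0 H
  atom 14: C, bond orders sum to 3 (valence 4) → 1 H
  atom 15: N, bond orders sum to 1 (valence 3) → 2 H
  atom 16: C, bond orders sum to 1 (valence 4) → 3 H
Totals → C:10, H:20, Br:1, I:1, N:2, O:2.

C10H20BrIN2O2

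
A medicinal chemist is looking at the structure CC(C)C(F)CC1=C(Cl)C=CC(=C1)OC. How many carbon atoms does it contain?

Count every carbon token in the SMILES (each C, including those in ring-closure positions and inside branches).
Carbon count: 12.

12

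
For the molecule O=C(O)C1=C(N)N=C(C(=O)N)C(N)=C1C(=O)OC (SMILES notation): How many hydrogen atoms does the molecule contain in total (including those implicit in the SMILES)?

Walk through each heavy atom and fill implicit hydrogens from standard valence (C 4, N 3, O 2, S 2, halogen 1):
  atom 1: O, bond orders sum to 2 (valence 2) → 0 H
  atom 2: C, bond orders sum to 4 (valence 4) → 0 H
  atom 3: O, bond orders sum to 1 (valence 2) → 1 H
  atom 4: C, bond orders sum to 4 (valence 4) → 0 H
  atom 5: C, bond orders sum to 4 (valence 4) → 0 H
  atom 6: N, bond orders sum to 1 (valence 3) → 2 H
  atom 7: N, bond orders sum to 3 (valence 3) → 0 H
  atom 8: C, bond orders sum to 4 (valence 4) → 0 H
  atom 9: C, bond orders sum to 4 (valence 4) → 0 H
  atom 10: O, bond orders sum to 2 (valence 2) → 0 H
  atom 11: N, bond orders sum to 1 (valence 3) → 2 H
  atom 12: C, bond orders sum to 4 (valence 4) → 0 H
  atom 13: N, bond orders sum to 1 (valence 3) → 2 H
  atom 14: C, bond orders sum to 4 (valence 4) → 0 H
  atom 15: C, bond orders sum to 4 (valence 4) → 0 H
  atom 16: O, bond orders sum to 2 (valence 2) → 0 H
  atom 17: O, bond orders sum to 2 (valence 2) → 0 H
  atom 18: C, bond orders sum to 1 (valence 4) → 3 H
Total hydrogens: 10.

10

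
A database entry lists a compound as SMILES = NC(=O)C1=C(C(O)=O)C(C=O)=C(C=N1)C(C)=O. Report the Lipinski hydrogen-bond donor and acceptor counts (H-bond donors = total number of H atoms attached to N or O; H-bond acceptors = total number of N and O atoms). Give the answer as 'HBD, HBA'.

Donors: find every N or O and count the H atoms it carries.
  atom 1 (N): bond orders sum to 1 → 2 H
  atom 3 (O): bond orders sum to 2 → 0 H
  atom 7 (O): bond orders sum to 1 → 1 H
  atom 8 (O): bond orders sum to 2 → 0 H
  atom 11 (O): bond orders sum to 2 → 0 H
  atom 14 (N): bond orders sum to 3 → 0 H
  atom 17 (O): bond orders sum to 2 → 0 H
Lipinski HBD = 3.
Acceptors: N atoms = 2, O atoms = 5 → HBA = 7.

3, 7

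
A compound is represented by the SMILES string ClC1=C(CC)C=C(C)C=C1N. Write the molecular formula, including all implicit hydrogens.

Walk through each heavy atom and fill implicit hydrogens from standard valence (C 4, N 3, O 2, S 2, halogen 1):
  atom 1: Cl (halogen, monovalent) → 0 H
  atom 2: C, bond orders sum to 4 (valence 4) → 0 H
  atom 3: C, bond orders sum to 4 (valence 4) → 0 H
  atom 4: C, bond orders sum to 2 (valence 4) → 2 H
  atom 5: C, bond orders sum to 1 (valence 4) → 3 H
  atom 6: C, bond orders sum to 3 (valence 4) → 1 H
  atom 7: C, bond orders sum to 4 (valence 4) → 0 H
  atom 8: C, bond orders sum to 1 (valence 4) → 3 H
  atom 9: C, bond orders sum to 3 (valence 4) → 1 H
  atom 10: C, bond orders sum to 4 (valence 4) → 0 H
  atom 11: N, bond orders sum to 1 (valence 3) → 2 H
Totals → C:9, H:12, Cl:1, N:1.

C9H12ClN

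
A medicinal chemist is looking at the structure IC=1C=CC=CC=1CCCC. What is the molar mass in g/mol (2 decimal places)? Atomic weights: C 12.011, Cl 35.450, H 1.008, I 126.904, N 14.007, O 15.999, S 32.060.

260.12 g/mol

First, the molecular formula is C10H13I (counting implicit H from valence).
  C: 10 × 12.011 = 120.110
  H: 13 × 1.008 = 13.104
  I: 1 × 126.904 = 126.904
Sum: 10×12.011 + 13×1.008 + 1×126.904 = 260.118 → 260.12 g/mol.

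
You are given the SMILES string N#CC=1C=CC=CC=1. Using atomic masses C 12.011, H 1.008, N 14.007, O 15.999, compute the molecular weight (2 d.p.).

103.12 g/mol

First, the molecular formula is C7H5N (counting implicit H from valence).
  C: 7 × 12.011 = 84.077
  H: 5 × 1.008 = 5.040
  N: 1 × 14.007 = 14.007
Sum: 7×12.011 + 5×1.008 + 1×14.007 = 103.124 → 103.12 g/mol.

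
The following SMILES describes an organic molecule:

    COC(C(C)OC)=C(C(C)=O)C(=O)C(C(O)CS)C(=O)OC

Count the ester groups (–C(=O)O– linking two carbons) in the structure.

1

The ester motif appears at heavy-atom position 19 in the SMILES.
Other groups present: 1 alkene, 2 ether, 1 hydroxyl, 2 ketone, 1 thiol.
Ester count: 1.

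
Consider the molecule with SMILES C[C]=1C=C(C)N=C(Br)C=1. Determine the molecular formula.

Walk through each heavy atom and fill implicit hydrogens from standard valence (C 4, N 3, O 2, S 2, halogen 1):
  atom 1: C, bond orders sum to 1 (valence 4) → 3 H
  atom 2: C with explicit H count 0
  atom 3: C, bond orders sum to 3 (valence 4) → 1 H
  atom 4: C, bond orders sum to 4 (valence 4) → 0 H
  atom 5: C, bond orders sum to 1 (valence 4) → 3 H
  atom 6: N, bond orders sum to 3 (valence 3) → 0 H
  atom 7: C, bond orders sum to 4 (valence 4) → 0 H
  atom 8: Br (halogen, monovalent) → 0 H
  atom 9: C, bond orders sum to 3 (valence 4) → 1 H
Totals → C:7, H:8, Br:1, N:1.

C7H8BrN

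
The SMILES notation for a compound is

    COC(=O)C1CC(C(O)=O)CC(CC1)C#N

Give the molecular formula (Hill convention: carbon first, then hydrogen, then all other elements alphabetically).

Walk through each heavy atom and fill implicit hydrogens from standard valence (C 4, N 3, O 2, S 2, halogen 1):
  atom 1: C, bond orders sum to 1 (valence 4) → 3 H
  atom 2: O, bond orders sum to 2 (valence 2) → 0 H
  atom 3: C, bond orders sum to 4 (valence 4) → 0 H
  atom 4: O, bond orders sum to 2 (valence 2) → 0 H
  atom 5: C, bond orders sum to 3 (valence 4) → 1 H
  atom 6: C, bond orders sum to 2 (valence 4) → 2 H
  atom 7: C, bond orders sum to 3 (valence 4) → 1 H
  atom 8: C, bond orders sum to 4 (valence 4) → 0 H
  atom 9: O, bond orders sum to 1 (valence 2) → 1 H
  atom 10: O, bond orders sum to 2 (valence 2) → 0 H
  atom 11: C, bond orders sum to 2 (valence 4) → 2 H
  atom 12: C, bond orders sum to 3 (valence 4) → 1 H
  atom 13: C, bond orders sum to 2 (valence 4) → 2 H
  atom 14: C, bond orders sum to 2 (valence 4) → 2 H
  atom 15: C, bond orders sum to 4 (valence 4) → 0 H
  atom 16: N, bond orders sum to 3 (valence 3) → 0 H
Totals → C:11, H:15, N:1, O:4.

C11H15NO4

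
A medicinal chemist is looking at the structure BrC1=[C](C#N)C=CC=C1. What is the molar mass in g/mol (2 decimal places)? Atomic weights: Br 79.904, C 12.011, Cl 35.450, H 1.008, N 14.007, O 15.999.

First, the molecular formula is C7H4BrN (counting implicit H from valence).
  Br: 1 × 79.904 = 79.904
  C: 7 × 12.011 = 84.077
  H: 4 × 1.008 = 4.032
  N: 1 × 14.007 = 14.007
Sum: 1×79.904 + 7×12.011 + 4×1.008 + 1×14.007 = 182.020 → 182.02 g/mol.

182.02 g/mol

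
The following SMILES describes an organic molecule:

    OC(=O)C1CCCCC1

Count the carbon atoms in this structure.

7

Count every carbon token in the SMILES (each C, including those in ring-closure positions and inside branches).
Carbon count: 7.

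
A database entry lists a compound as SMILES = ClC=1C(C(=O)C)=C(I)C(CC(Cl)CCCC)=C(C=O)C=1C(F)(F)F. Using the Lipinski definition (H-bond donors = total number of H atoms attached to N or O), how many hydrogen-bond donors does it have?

Donors: find every N or O and count the H atoms it carries.
  atom 5 (O): bond orders sum to 2 → 0 H
  atom 19 (O): bond orders sum to 2 → 0 H
Lipinski HBD = 0.

0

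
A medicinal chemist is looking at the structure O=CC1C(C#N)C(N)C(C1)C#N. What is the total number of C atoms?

Count every carbon token in the SMILES (each C, including those in ring-closure positions and inside branches).
Carbon count: 8.

8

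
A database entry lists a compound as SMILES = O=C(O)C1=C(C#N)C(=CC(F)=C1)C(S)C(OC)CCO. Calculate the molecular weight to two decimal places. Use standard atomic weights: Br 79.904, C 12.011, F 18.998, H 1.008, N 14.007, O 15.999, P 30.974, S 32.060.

299.32 g/mol

First, the molecular formula is C13H14FNO4S (counting implicit H from valence).
  C: 13 × 12.011 = 156.143
  F: 1 × 18.998 = 18.998
  H: 14 × 1.008 = 14.112
  N: 1 × 14.007 = 14.007
  O: 4 × 15.999 = 63.996
  S: 1 × 32.060 = 32.060
Sum: 13×12.011 + 1×18.998 + 14×1.008 + 1×14.007 + 4×15.999 + 1×32.060 = 299.316 → 299.32 g/mol.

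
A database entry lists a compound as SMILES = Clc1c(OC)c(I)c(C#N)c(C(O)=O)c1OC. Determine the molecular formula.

Walk through each heavy atom and fill implicit hydrogens from standard valence (C 4, N 3, O 2, S 2, halogen 1); for lowercase aromatic atoms, an aromatic c carries 1 H when it has two neighbours and 0 H with three, and aromatic n carries 0 H:
  atom 1: Cl (halogen, monovalent) → 0 H
  atom 2: aromatic c, 3 neighbours → 0 H
  atom 3: aromatic c, 3 neighbours → 0 H
  atom 4: O, bond orders sum to 2 (valence 2) → 0 H
  atom 5: C, bond orders sum to 1 (valence 4) → 3 H
  atom 6: aromatic c, 3 neighbours → 0 H
  atom 7: I (halogen, monovalent) → 0 H
  atom 8: aromatic c, 3 neighbours → 0 H
  atom 9: C, bond orders sum to 4 (valence 4) → 0 H
  atom 10: N, bond orders sum to 3 (valence 3) → 0 H
  atom 11: aromatic c, 3 neighbours → 0 H
  atom 12: C, bond orders sum to 4 (valence 4) → 0 H
  atom 13: O, bond orders sum to 1 (valence 2) → 1 H
  atom 14: O, bond orders sum to 2 (valence 2) → 0 H
  atom 15: aromatic c, 3 neighbours → 0 H
  atom 16: O, bond orders sum to 2 (valence 2) → 0 H
  atom 17: C, bond orders sum to 1 (valence 4) → 3 H
Totals → C:10, H:7, Cl:1, I:1, N:1, O:4.

C10H7ClINO4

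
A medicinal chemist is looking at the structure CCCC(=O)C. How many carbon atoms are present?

Count every carbon token in the SMILES (each C, including those in ring-closure positions and inside branches).
Carbon count: 5.

5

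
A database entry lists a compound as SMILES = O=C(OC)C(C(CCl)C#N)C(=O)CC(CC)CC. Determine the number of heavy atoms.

Every atom symbol written in the SMILES (organic subset) is one heavy atom; implicit H are not written.
Heavy atoms by element → C:13, Cl:1, N:1, O:3.
Total: 18.

18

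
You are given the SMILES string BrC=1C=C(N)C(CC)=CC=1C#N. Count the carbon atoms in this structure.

Count every carbon token in the SMILES (each C, including those in ring-closure positions and inside branches).
Carbon count: 9.

9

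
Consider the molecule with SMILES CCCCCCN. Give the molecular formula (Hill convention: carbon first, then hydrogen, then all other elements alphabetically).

C6H15N

Walk through each heavy atom and fill implicit hydrogens from standard valence (C 4, N 3, O 2, S 2, halogen 1):
  atom 1: C, bond orders sum to 1 (valence 4) → 3 H
  atom 2: C, bond orders sum to 2 (valence 4) → 2 H
  atom 3: C, bond orders sum to 2 (valence 4) → 2 H
  atom 4: C, bond orders sum to 2 (valence 4) → 2 H
  atom 5: C, bond orders sum to 2 (valence 4) → 2 H
  atom 6: C, bond orders sum to 2 (valence 4) → 2 H
  atom 7: N, bond orders sum to 1 (valence 3) → 2 H
Totals → C:6, H:15, N:1.
In Hill order: C6H15N.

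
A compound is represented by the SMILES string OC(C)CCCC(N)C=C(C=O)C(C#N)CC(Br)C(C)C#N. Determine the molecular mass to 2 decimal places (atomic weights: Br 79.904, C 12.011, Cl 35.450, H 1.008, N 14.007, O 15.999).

370.29 g/mol

First, the molecular formula is C16H24BrN3O2 (counting implicit H from valence).
  Br: 1 × 79.904 = 79.904
  C: 16 × 12.011 = 192.176
  H: 24 × 1.008 = 24.192
  N: 3 × 14.007 = 42.021
  O: 2 × 15.999 = 31.998
Sum: 1×79.904 + 16×12.011 + 24×1.008 + 3×14.007 + 2×15.999 = 370.291 → 370.29 g/mol.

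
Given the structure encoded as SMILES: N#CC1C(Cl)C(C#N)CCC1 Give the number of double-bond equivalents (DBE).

5

Degree of unsaturation = (number of rings) + (number of π bonds).
Ring closures in the SMILES: 1.
π bonds: 2 triple bonds (each 2 DoU) → 4 DoU from unsaturation.
Total DoU = 1 + 4 = 5.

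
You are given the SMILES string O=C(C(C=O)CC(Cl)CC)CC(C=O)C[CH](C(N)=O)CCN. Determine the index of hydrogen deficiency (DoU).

4

Degree of unsaturation = (number of rings) + (number of π bonds).
Ring closures in the SMILES: 0.
π bonds: 4 double bonds (each 1 DoU) → 4 DoU from unsaturation.
Total DoU = 0 + 4 = 4.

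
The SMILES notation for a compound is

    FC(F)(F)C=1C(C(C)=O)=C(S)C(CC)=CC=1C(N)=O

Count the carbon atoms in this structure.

Count every carbon token in the SMILES (each C, including those in ring-closure positions and inside branches).
Carbon count: 12.

12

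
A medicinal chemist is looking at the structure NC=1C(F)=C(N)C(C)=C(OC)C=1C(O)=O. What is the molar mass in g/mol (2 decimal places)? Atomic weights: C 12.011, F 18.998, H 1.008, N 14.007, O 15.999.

214.20 g/mol

First, the molecular formula is C9H11FN2O3 (counting implicit H from valence).
  C: 9 × 12.011 = 108.099
  F: 1 × 18.998 = 18.998
  H: 11 × 1.008 = 11.088
  N: 2 × 14.007 = 28.014
  O: 3 × 15.999 = 47.997
Sum: 9×12.011 + 1×18.998 + 11×1.008 + 2×14.007 + 3×15.999 = 214.196 → 214.20 g/mol.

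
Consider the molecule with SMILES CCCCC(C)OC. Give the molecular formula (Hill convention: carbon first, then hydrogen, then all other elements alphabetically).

C7H16O

Walk through each heavy atom and fill implicit hydrogens from standard valence (C 4, N 3, O 2, S 2, halogen 1):
  atom 1: C, bond orders sum to 1 (valence 4) → 3 H
  atom 2: C, bond orders sum to 2 (valence 4) → 2 H
  atom 3: C, bond orders sum to 2 (valence 4) → 2 H
  atom 4: C, bond orders sum to 2 (valence 4) → 2 H
  atom 5: C, bond orders sum to 3 (valence 4) → 1 H
  atom 6: C, bond orders sum to 1 (valence 4) → 3 H
  atom 7: O, bond orders sum to 2 (valence 2) → 0 H
  atom 8: C, bond orders sum to 1 (valence 4) → 3 H
Totals → C:7, H:16, O:1.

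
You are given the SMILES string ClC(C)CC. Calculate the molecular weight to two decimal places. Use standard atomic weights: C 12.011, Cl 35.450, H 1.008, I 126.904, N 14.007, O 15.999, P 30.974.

92.57 g/mol

First, the molecular formula is C4H9Cl (counting implicit H from valence).
  C: 4 × 12.011 = 48.044
  Cl: 1 × 35.450 = 35.450
  H: 9 × 1.008 = 9.072
Sum: 4×12.011 + 1×35.450 + 9×1.008 = 92.566 → 92.57 g/mol.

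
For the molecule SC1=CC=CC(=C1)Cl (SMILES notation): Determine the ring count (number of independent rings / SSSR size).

1

In SMILES, each pair of matching ring-closure digits denotes one ring-closing bond; the number of such bonds equals the number of independent rings.
Ring-closure bonds here: 1.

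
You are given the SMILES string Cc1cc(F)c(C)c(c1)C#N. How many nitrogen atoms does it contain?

1

Scan the SMILES for N atoms (remember two-letter symbols like Cl and Br are single atoms).
Nitrogen count: 1.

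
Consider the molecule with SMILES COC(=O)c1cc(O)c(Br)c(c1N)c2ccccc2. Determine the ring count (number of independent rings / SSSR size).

2

In SMILES, each pair of matching ring-closure digits denotes one ring-closing bond; the number of such bonds equals the number of independent rings.
Ring-closure bonds here: 2.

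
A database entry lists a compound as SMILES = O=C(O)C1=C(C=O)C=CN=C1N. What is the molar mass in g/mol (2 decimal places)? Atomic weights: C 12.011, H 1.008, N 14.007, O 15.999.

166.14 g/mol

First, the molecular formula is C7H6N2O3 (counting implicit H from valence).
  C: 7 × 12.011 = 84.077
  H: 6 × 1.008 = 6.048
  N: 2 × 14.007 = 28.014
  O: 3 × 15.999 = 47.997
Sum: 7×12.011 + 6×1.008 + 2×14.007 + 3×15.999 = 166.136 → 166.14 g/mol.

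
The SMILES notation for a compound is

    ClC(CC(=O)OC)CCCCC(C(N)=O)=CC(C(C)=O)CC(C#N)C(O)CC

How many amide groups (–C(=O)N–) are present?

1

The amide motif appears at heavy-atom position 13 in the SMILES.
Other groups present: 1 alkene, 1 ester, 1 hydroxyl, 1 ketone, 1 nitrile.
Amide count: 1.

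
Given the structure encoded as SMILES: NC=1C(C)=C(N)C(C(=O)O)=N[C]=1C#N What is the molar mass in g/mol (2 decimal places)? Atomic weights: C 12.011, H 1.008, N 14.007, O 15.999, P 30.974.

192.18 g/mol

First, the molecular formula is C8H8N4O2 (counting implicit H from valence).
  C: 8 × 12.011 = 96.088
  H: 8 × 1.008 = 8.064
  N: 4 × 14.007 = 56.028
  O: 2 × 15.999 = 31.998
Sum: 8×12.011 + 8×1.008 + 4×14.007 + 2×15.999 = 192.178 → 192.18 g/mol.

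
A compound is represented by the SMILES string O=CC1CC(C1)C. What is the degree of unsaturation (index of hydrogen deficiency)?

Molecular formula: C6H10O.
DoU = (2C + 2 + N − H − X) / 2, where X is the halogen count and O/S are ignored.
    = (2·6 + 2 + 0 − 10 − 0) / 2 = 4 / 2 = 2.

2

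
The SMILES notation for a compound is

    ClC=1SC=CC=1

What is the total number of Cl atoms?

Scan the SMILES for Cl atoms (remember two-letter symbols like Cl and Br are single atoms).
Chlorine count: 1.

1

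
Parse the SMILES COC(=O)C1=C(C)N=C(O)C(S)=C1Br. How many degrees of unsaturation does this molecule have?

5

Molecular formula: C8H8BrNO3S.
DoU = (2C + 2 + N − H − X) / 2, where X is the halogen count and O/S are ignored.
    = (2·8 + 2 + 1 − 8 − 1) / 2 = 10 / 2 = 5.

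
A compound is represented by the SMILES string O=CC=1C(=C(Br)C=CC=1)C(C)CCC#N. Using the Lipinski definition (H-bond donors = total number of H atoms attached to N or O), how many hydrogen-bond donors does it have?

Donors: find every N or O and count the H atoms it carries.
  atom 1 (O): bond orders sum to 2 → 0 H
  atom 15 (N): bond orders sum to 3 → 0 H
Lipinski HBD = 0.

0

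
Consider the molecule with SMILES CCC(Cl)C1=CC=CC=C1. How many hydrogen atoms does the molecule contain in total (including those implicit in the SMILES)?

Walk through each heavy atom and fill implicit hydrogens from standard valence (C 4, N 3, O 2, S 2, halogen 1):
  atom 1: C, bond orders sum to 1 (valence 4) → 3 H
  atom 2: C, bond orders sum to 2 (valence 4) → 2 H
  atom 3: C, bond orders sum to 3 (valence 4) → 1 H
  atom 4: Cl (halogen, monovalent) → 0 H
  atom 5: C, bond orders sum to 4 (valence 4) → 0 H
  atom 6: C, bond orders sum to 3 (valence 4) → 1 H
  atom 7: C, bond orders sum to 3 (valence 4) → 1 H
  atom 8: C, bond orders sum to 3 (valence 4) → 1 H
  atom 9: C, bond orders sum to 3 (valence 4) → 1 H
  atom 10: C, bond orders sum to 3 (valence 4) → 1 H
Total hydrogens: 11.

11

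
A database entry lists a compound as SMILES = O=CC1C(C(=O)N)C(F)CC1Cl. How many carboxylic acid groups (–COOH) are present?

Scan the SMILES for the carboxylic acid motif — none present.
Groups that are present: 1 aldehyde, 1 amide.

0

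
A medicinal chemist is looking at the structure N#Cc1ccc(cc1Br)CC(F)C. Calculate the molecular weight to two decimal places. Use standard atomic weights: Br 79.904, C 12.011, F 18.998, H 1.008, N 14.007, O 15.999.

242.09 g/mol

First, the molecular formula is C10H9BrFN (counting implicit H from valence).
  Br: 1 × 79.904 = 79.904
  C: 10 × 12.011 = 120.110
  F: 1 × 18.998 = 18.998
  H: 9 × 1.008 = 9.072
  N: 1 × 14.007 = 14.007
Sum: 1×79.904 + 10×12.011 + 1×18.998 + 9×1.008 + 1×14.007 = 242.091 → 242.09 g/mol.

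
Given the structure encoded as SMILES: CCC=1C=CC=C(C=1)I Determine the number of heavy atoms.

Every atom symbol written in the SMILES (organic subset) is one heavy atom; implicit H are not written.
Heavy atoms by element → C:8, I:1.
Total: 9.

9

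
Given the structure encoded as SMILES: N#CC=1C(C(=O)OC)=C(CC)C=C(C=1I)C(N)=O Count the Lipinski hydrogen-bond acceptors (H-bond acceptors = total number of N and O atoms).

5

N atoms: 2; O atoms: 3.
Lipinski HBA = 2 + 3 = 5.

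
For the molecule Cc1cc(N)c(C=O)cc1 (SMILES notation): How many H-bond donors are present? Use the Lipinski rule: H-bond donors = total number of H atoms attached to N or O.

2

Donors: find every N or O and count the H atoms it carries.
  atom 5 (N): bond orders sum to 1 → 2 H
  atom 8 (O): bond orders sum to 2 → 0 H
Lipinski HBD = 2.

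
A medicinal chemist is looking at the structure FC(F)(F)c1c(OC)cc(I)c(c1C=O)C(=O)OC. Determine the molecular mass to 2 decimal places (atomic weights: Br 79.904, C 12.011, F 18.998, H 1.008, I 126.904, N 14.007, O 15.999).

388.08 g/mol

First, the molecular formula is C11H8F3IO4 (counting implicit H from valence).
  C: 11 × 12.011 = 132.121
  F: 3 × 18.998 = 56.994
  H: 8 × 1.008 = 8.064
  I: 1 × 126.904 = 126.904
  O: 4 × 15.999 = 63.996
Sum: 11×12.011 + 3×18.998 + 8×1.008 + 1×126.904 + 4×15.999 = 388.079 → 388.08 g/mol.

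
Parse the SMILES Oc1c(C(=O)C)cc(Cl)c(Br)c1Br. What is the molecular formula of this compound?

Walk through each heavy atom and fill implicit hydrogens from standard valence (C 4, N 3, O 2, S 2, halogen 1); for lowercase aromatic atoms, an aromatic c carries 1 H when it has two neighbours and 0 H with three, and aromatic n carries 0 H:
  atom 1: O, bond orders sum to 1 (valence 2) → 1 H
  atom 2: aromatic c, 3 neighbours → 0 H
  atom 3: aromatic c, 3 neighbours → 0 H
  atom 4: C, bond orders sum to 4 (valence 4) → 0 H
  atom 5: O, bond orders sum to 2 (valence 2) → 0 H
  atom 6: C, bond orders sum to 1 (valence 4) → 3 H
  atom 7: aromatic c, 2 neighbours → 1 H
  atom 8: aromatic c, 3 neighbours → 0 H
  atom 9: Cl (halogen, monovalent) → 0 H
  atom 10: aromatic c, 3 neighbours → 0 H
  atom 11: Br (halogen, monovalent) → 0 H
  atom 12: aromatic c, 3 neighbours → 0 H
  atom 13: Br (halogen, monovalent) → 0 H
Totals → C:8, H:5, Br:2, Cl:1, O:2.
In Hill order: C8H5Br2ClO2.

C8H5Br2ClO2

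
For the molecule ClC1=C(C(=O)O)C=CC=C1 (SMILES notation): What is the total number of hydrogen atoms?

Walk through each heavy atom and fill implicit hydrogens from standard valence (C 4, N 3, O 2, S 2, halogen 1):
  atom 1: Cl (halogen, monovalent) → 0 H
  atom 2: C, bond orders sum to 4 (valence 4) → 0 H
  atom 3: C, bond orders sum to 4 (valence 4) → 0 H
  atom 4: C, bond orders sum to 4 (valence 4) → 0 H
  atom 5: O, bond orders sum to 2 (valence 2) → 0 H
  atom 6: O, bond orders sum to 1 (valence 2) → 1 H
  atom 7: C, bond orders sum to 3 (valence 4) → 1 H
  atom 8: C, bond orders sum to 3 (valence 4) → 1 H
  atom 9: C, bond orders sum to 3 (valence 4) → 1 H
  atom 10: C, bond orders sum to 3 (valence 4) → 1 H
Total hydrogens: 5.

5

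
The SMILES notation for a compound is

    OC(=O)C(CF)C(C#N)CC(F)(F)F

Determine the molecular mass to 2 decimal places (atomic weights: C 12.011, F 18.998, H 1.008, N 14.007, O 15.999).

213.13 g/mol

First, the molecular formula is C7H7F4NO2 (counting implicit H from valence).
  C: 7 × 12.011 = 84.077
  F: 4 × 18.998 = 75.992
  H: 7 × 1.008 = 7.056
  N: 1 × 14.007 = 14.007
  O: 2 × 15.999 = 31.998
Sum: 7×12.011 + 4×18.998 + 7×1.008 + 1×14.007 + 2×15.999 = 213.130 → 213.13 g/mol.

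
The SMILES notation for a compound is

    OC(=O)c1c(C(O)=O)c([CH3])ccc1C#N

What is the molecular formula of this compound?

Walk through each heavy atom and fill implicit hydrogens from standard valence (C 4, N 3, O 2, S 2, halogen 1); for lowercase aromatic atoms, an aromatic c carries 1 H when it has two neighbours and 0 H with three, and aromatic n carries 0 H:
  atom 1: O, bond orders sum to 1 (valence 2) → 1 H
  atom 2: C, bond orders sum to 4 (valence 4) → 0 H
  atom 3: O, bond orders sum to 2 (valence 2) → 0 H
  atom 4: aromatic c, 3 neighbours → 0 H
  atom 5: aromatic c, 3 neighbours → 0 H
  atom 6: C, bond orders sum to 4 (valence 4) → 0 H
  atom 7: O, bond orders sum to 1 (valence 2) → 1 H
  atom 8: O, bond orders sum to 2 (valence 2) → 0 H
  atom 9: aromatic c, 3 neighbours → 0 H
  atom 10: C with explicit H count 3
  atom 11: aromatic c, 2 neighbours → 1 H
  atom 12: aromatic c, 2 neighbours → 1 H
  atom 13: aromatic c, 3 neighbours → 0 H
  atom 14: C, bond orders sum to 4 (valence 4) → 0 H
  atom 15: N, bond orders sum to 3 (valence 3) → 0 H
Totals → C:10, H:7, N:1, O:4.

C10H7NO4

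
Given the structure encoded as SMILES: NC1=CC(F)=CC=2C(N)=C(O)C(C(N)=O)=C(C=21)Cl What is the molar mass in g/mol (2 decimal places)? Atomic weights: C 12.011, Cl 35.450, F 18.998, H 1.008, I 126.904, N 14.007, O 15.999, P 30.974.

First, the molecular formula is C11H9ClFN3O2 (counting implicit H from valence).
  C: 11 × 12.011 = 132.121
  Cl: 1 × 35.450 = 35.450
  F: 1 × 18.998 = 18.998
  H: 9 × 1.008 = 9.072
  N: 3 × 14.007 = 42.021
  O: 2 × 15.999 = 31.998
Sum: 11×12.011 + 1×35.450 + 1×18.998 + 9×1.008 + 3×14.007 + 2×15.999 = 269.660 → 269.66 g/mol.

269.66 g/mol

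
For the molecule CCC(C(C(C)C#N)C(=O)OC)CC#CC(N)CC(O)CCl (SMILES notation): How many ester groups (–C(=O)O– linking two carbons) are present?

1

The ester motif appears at heavy-atom position 9 in the SMILES.
Other groups present: 1 alkyne, 1 hydroxyl, 1 nitrile, 1 primary amine.
Ester count: 1.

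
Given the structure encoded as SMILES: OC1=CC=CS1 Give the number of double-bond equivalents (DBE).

3

Molecular formula: C4H4OS.
DoU = (2C + 2 + N − H − X) / 2, where X is the halogen count and O/S are ignored.
    = (2·4 + 2 + 0 − 4 − 0) / 2 = 6 / 2 = 3.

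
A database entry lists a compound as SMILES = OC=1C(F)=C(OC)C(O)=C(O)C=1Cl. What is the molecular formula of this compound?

C7H6ClFO4

Walk through each heavy atom and fill implicit hydrogens from standard valence (C 4, N 3, O 2, S 2, halogen 1):
  atom 1: O, bond orders sum to 1 (valence 2) → 1 H
  atom 2: C, bond orders sum to 4 (valence 4) → 0 H
  atom 3: C, bond orders sum to 4 (valence 4) → 0 H
  atom 4: F (halogen, monovalent) → 0 H
  atom 5: C, bond orders sum to 4 (valence 4) → 0 H
  atom 6: O, bond orders sum to 2 (valence 2) → 0 H
  atom 7: C, bond orders sum to 1 (valence 4) → 3 H
  atom 8: C, bond orders sum to 4 (valence 4) → 0 H
  atom 9: O, bond orders sum to 1 (valence 2) → 1 H
  atom 10: C, bond orders sum to 4 (valence 4) → 0 H
  atom 11: O, bond orders sum to 1 (valence 2) → 1 H
  atom 12: C, bond orders sum to 4 (valence 4) → 0 H
  atom 13: Cl (halogen, monovalent) → 0 H
Totals → C:7, H:6, Cl:1, F:1, O:4.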